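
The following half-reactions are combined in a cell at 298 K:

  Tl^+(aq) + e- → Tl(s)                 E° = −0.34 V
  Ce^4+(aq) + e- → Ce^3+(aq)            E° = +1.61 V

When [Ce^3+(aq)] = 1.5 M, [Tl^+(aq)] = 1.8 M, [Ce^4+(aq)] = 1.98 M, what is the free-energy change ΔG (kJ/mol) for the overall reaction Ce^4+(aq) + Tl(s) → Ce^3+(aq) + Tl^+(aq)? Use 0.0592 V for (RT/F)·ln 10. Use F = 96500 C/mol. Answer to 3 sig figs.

The standard cell potential is +1.61 − (−0.34) = +1.95 V, with n = 1 electron in the balanced equation.
Q = ([Ce^3+(aq)]·[Tl^+(aq)]) / [Ce^4+(aq)] = 1.36, so log Q = 0.135 and E = +1.95 − (0.0592/1)(0.135) = +1.9420 V.
Then ΔG = −nFE = −1 × 96500 × +1.9420 J/mol = −187 kJ/mol.

−187 kJ/mol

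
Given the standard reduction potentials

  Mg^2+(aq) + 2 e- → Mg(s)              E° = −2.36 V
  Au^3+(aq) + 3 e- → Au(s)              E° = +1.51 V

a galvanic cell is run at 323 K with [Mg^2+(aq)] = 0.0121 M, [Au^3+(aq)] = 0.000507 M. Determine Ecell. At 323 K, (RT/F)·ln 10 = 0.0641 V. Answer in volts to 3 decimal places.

Since E°(Au³⁺/Au) > E°(Mg²⁺/Mg), Au³⁺/Au serves as the cathode.
E°cell = +1.51 − (−2.36) = +3.87 V, with n = 6 electrons transferred.
For the overall reaction 2 Au^3+(aq) + 3 Mg(s) → 2 Au(s) + 3 Mg^2+(aq), Q = [Mg^2+(aq)]^3 / [Au^3+(aq)]^2 = 6.89, giving log Q = 0.838.
By the Nernst equation, E = +3.87 − (0.0641/6)·(0.838) = +3.861 V.

+3.861 V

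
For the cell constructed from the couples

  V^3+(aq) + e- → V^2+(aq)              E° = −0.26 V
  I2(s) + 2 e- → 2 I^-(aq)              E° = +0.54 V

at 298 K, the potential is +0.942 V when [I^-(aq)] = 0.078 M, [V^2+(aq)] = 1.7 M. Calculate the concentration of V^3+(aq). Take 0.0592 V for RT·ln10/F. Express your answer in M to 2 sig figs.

0.087 M

The I₂/I⁻ couple has the larger reduction potential, so it is the cathode: E°cell = +0.54 − (−0.26) = +0.80 V and n = 2.
Since E = E° − (0.0592/n)·log Q, log Q = n(E° − E)/0.0592 = −4.797.
Balancing electrons gives I2(s) + 2 V^2+(aq) → 2 I^-(aq) + 2 V^3+(aq); thus Q = ([I^-(aq)]^2·[V^3+(aq)]^2) / [V^2+(aq)]^2.
Isolating [V^3+(aq)] in Q = 10^{−4.797} yields log [V^3+(aq)] = −1.060, i.e. 0.087 M.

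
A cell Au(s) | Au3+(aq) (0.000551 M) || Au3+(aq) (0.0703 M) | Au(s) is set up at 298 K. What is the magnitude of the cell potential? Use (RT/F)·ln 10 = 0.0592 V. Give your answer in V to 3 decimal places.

For a concentration cell E°cell = 0, since both electrodes use the same couple.
The compartment with the higher Au3+(aq) concentration (0.0703 M) acts as the cathode; ions are reduced there and produced at the dilute (0.000551 M) anode.
With n = 3, Ecell = −(0.0592/3)·log([dilute]/[conc]) = −(0.0592/3)·log(0.000551/0.0703) = +0.042 V.

0.042 V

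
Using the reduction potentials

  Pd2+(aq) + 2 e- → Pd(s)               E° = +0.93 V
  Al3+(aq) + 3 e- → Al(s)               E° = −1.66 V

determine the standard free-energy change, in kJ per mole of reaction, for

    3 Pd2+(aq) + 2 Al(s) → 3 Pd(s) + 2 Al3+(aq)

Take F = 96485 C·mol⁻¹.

−1499 kJ/mol

In the reaction as written Pd2+(aq) is reduced, so the Pd²⁺/Pd couple is the cathode and Al³⁺/Al is the anode.
E°cell = +0.93 − (−1.66) = +2.59 V; balancing electrons gives n = 6.
ΔG° = −nFE°cell = −(6)(96485)(+2.59) J/mol = −1499 kJ/mol.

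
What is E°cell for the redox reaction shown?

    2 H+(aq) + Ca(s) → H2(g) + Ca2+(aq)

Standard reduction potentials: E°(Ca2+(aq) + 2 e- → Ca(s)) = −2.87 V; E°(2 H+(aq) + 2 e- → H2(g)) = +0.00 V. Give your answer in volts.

+2.87 V

In the reaction as written, H+(aq) is reduced (cathode) and Ca2+(aq) is produced by oxidation at the anode.
E°cell = E°(cathode) − E°(anode) = +0.00 − (−2.87) = +2.87 V.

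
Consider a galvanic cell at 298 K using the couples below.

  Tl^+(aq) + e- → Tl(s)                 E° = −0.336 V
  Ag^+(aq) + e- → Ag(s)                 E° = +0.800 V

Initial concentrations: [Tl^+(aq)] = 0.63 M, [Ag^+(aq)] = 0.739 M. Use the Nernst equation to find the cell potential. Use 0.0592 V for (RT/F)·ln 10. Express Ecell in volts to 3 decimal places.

Ag⁺/Ag is reduced (cathode, E° = +0.800 V) and Tl⁺/Tl is oxidized (anode).
The standard potential is +0.800 − (−0.336) = +1.136 V and the balanced reaction transfers n = 1 electron.
For the overall reaction Ag^+(aq) + Tl(s) → Ag(s) + Tl^+(aq), Q = [Tl^+(aq)] / [Ag^+(aq)] = 0.853, giving log Q = −0.069.
Applying E = E° − (RT ln10/nF)·log Q gives +1.136 − (0.0592/1)(−0.069) = +1.140 V.

+1.140 V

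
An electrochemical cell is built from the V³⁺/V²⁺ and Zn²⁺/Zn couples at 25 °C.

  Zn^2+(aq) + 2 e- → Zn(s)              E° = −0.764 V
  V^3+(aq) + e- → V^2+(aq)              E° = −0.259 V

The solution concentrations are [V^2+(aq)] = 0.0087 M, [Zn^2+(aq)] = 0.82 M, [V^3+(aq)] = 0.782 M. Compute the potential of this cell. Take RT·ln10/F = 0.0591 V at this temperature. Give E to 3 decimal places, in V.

+0.623 V

Since E°(V³⁺/V²⁺) > E°(Zn²⁺/Zn), V³⁺/V²⁺ serves as the cathode.
E°cell = E°cat − E°an = −0.259 − (−0.764) = +0.505 V; n = 2.
The balanced reaction is 2 V^3+(aq) + Zn(s) → 2 V^2+(aq) + Zn^2+(aq), so Q = ([V^2+(aq)]^2·[Zn^2+(aq)]) / [V^3+(aq)]^2 = 0.000101 and log Q = −3.994.
Applying E = E° − (RT ln10/nF)·log Q gives +0.505 − (0.0591/2)(−3.994) = +0.623 V.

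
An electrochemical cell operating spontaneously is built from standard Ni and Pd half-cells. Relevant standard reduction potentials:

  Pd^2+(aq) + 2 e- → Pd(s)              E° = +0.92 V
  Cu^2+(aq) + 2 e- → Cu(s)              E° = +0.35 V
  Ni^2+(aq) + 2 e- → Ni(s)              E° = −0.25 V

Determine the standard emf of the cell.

+1.17 V

Of the two couples in this cell, the one with the more positive reduction potential is reduced at the cathode: here that is Pd²⁺/Pd (+0.92 V); Ni²⁺/Ni (−0.25 V) is the anode.
E°cell = E°(cathode) − E°(anode) = +0.92 − (−0.25) = +1.17 V.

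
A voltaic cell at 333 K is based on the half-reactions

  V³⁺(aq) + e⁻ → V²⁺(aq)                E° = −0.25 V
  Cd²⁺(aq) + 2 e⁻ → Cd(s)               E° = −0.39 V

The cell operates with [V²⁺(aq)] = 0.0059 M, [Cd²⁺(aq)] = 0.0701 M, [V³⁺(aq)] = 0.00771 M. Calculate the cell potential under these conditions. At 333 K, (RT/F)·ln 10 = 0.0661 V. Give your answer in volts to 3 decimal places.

+0.186 V

V³⁺/V²⁺ is reduced (cathode, E° = −0.25 V) and Cd²⁺/Cd is oxidized (anode).
E°cell = E°cat − E°an = −0.25 − (−0.39) = +0.14 V; n = 2.
The balanced reaction is 2 V³⁺(aq) + Cd(s) → 2 V²⁺(aq) + Cd²⁺(aq), so Q = ([V²⁺(aq)]^2·[Cd²⁺(aq)]) / [V³⁺(aq)]^2 = 0.0411 and log Q = −1.387.
By the Nernst equation, E = +0.14 − (0.0661/2)·(−1.387) = +0.186 V.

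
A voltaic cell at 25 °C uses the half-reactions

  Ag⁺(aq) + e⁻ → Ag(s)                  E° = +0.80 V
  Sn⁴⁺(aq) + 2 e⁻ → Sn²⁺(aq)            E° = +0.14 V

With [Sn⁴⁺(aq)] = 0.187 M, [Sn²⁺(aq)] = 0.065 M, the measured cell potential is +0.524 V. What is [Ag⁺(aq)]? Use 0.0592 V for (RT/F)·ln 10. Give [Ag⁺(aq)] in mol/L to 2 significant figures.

The Ag⁺/Ag couple has the larger reduction potential, so it is the cathode: E°cell = +0.80 − (+0.14) = +0.66 V and n = 2.
From the Nernst equation, log Q = n(E° − E)/0.0592 = 2·(+0.66 − (+0.524))/0.0592 = 4.595.
For 2 Ag⁺(aq) + Sn²⁺(aq) → 2 Ag(s) + Sn⁴⁺(aq), the reaction quotient is Q = [Sn⁴⁺(aq)] / ([Ag⁺(aq)]^2·[Sn²⁺(aq)]).
Substituting the known concentrations and solving, log [Ag⁺(aq)] = −2.068 and [Ag⁺(aq)] = 0.0086 M.

0.0086 M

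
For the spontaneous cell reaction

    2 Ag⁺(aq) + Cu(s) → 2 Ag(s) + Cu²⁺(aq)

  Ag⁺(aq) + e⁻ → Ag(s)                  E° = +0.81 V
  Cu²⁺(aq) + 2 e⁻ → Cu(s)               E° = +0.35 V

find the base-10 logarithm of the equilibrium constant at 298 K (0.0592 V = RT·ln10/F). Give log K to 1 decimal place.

log K = 15.5

The Ag⁺/Ag couple is reduced (cathode); E°cell = +0.81 − (+0.35) = +0.46 V with n = 2.
At equilibrium E = 0, so log K = nE°cell / 0.0592 = (2)(+0.46) / 0.0592 = 15.5.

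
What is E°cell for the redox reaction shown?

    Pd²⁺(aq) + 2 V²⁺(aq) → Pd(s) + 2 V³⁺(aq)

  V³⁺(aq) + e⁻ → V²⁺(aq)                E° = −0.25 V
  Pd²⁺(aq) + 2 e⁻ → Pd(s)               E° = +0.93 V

In the reaction as written, Pd²⁺(aq) is reduced (cathode) and V³⁺(aq) is produced by oxidation at the anode.
E°cell = E°(cathode) − E°(anode) = +0.93 − (−0.25) = +1.18 V.

+1.18 V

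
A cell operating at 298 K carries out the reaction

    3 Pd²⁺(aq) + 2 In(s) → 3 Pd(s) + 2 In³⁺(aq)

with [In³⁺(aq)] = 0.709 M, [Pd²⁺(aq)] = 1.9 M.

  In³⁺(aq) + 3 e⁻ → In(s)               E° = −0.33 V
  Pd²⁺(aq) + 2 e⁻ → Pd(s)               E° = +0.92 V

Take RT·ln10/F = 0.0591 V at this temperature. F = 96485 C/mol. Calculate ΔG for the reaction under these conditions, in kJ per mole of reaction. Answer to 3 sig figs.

−730 kJ/mol

The standard cell potential is +0.92 − (−0.33) = +1.25 V, with n = 6 electrons in the balanced equation.
Q = [In³⁺(aq)]^2 / [Pd²⁺(aq)]^3 = 0.0733, so log Q = −1.135 and E = +1.25 − (0.0591/6)(−1.135) = +1.2612 V.
ΔG = −nFE = −(6)(96485)(+1.2612) J/mol = −730 kJ/mol.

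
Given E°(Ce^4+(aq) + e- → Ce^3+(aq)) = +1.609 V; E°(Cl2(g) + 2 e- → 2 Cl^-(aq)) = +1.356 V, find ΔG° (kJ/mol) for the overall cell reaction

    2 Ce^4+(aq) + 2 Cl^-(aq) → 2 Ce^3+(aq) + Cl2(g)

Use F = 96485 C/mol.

−48.8 kJ/mol

In the reaction as written Ce^4+(aq) is reduced, so the Ce⁴⁺/Ce³⁺ couple is the cathode and Cl₂/Cl⁻ is the anode.
E°cell = +1.609 − (+1.356) = +0.253 V; balancing electrons gives n = 2.
ΔG° = −nFE°cell = −(2)(96485)(+0.253) J/mol = −48.8 kJ/mol.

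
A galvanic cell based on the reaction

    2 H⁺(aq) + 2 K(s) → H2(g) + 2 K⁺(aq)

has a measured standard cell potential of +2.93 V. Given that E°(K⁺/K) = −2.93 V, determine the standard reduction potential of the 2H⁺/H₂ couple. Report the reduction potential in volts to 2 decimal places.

+0.00 V

In the reaction as written the 2H⁺/H₂ couple is reduced (cathode) and K⁺/K is oxidized (anode), so E°cell = E°(2H⁺/H₂) − E°(K⁺/K).
E°(2H⁺/H₂) = E°cell + E°(anode) = +2.93 + (−2.93) = +0.00 V.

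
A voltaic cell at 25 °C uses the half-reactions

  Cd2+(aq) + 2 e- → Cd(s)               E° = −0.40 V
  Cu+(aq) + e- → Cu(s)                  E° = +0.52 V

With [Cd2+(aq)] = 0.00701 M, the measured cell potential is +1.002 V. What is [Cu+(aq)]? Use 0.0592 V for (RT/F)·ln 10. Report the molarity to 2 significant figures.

The Cu⁺/Cu couple has the larger reduction potential, so it is the cathode: E°cell = +0.52 − (−0.40) = +0.92 V and n = 2.
Since E = E° − (0.0592/n)·log Q, log Q = n(E° − E)/0.0592 = −2.770.
For 2 Cu+(aq) + Cd(s) → 2 Cu(s) + Cd2+(aq), the reaction quotient is Q = [Cd2+(aq)] / [Cu+(aq)]^2.
Solving for the unknown gives log [Cu+(aq)] = 0.308, so [Cu+(aq)] ≈ 2.0 M.

2.0 M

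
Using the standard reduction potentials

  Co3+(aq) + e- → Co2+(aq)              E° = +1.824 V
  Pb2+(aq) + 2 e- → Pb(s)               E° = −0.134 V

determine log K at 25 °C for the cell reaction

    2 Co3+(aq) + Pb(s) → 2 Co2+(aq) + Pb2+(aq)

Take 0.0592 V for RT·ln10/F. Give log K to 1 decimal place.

log K = 66.1

The Co³⁺/Co²⁺ couple is reduced (cathode); E°cell = +1.824 − (−0.134) = +1.958 V with n = 2.
At equilibrium E = 0, so log K = nE°cell / 0.0592 = (2)(+1.958) / 0.0592 = 66.1.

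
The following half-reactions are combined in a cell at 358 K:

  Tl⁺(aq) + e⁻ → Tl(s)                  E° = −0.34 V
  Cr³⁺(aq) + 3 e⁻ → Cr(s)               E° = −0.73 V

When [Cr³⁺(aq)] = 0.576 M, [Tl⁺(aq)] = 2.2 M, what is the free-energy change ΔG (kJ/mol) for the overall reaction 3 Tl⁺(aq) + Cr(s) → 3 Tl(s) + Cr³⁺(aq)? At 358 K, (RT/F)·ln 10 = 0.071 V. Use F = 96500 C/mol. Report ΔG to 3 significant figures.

With Tl⁺/Tl reduced at the cathode, E°cell = −0.34 − (−0.73) = +0.39 V and n = 3.
The reaction quotient is [Cr³⁺(aq)] / [Tl⁺(aq)]^3 = 0.0541; by Nernst, E = +0.39 − (0.071/3)(−1.267) = +0.4200 V.
Then ΔG = −nFE = −3 × 96500 × +0.4200 J/mol = −122 kJ/mol.

−122 kJ/mol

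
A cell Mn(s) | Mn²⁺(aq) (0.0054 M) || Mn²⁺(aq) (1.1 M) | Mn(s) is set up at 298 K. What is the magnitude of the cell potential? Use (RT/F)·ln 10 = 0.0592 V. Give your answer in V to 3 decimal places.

0.068 V

For a concentration cell E°cell = 0, since both electrodes use the same couple.
The compartment with the higher Mn²⁺(aq) concentration (1.1 M) acts as the cathode; ions are reduced there and produced at the dilute (0.0054 M) anode.
With n = 2, Ecell = −(0.0592/2)·log([dilute]/[conc]) = −(0.0592/2)·log(0.0054/1.1) = +0.068 V.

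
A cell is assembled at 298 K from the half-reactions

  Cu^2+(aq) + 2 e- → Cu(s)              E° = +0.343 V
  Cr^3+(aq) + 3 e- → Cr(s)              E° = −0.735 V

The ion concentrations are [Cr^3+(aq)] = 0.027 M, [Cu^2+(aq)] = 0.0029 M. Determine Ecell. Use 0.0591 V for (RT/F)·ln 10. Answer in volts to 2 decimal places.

+1.03 V

Cu²⁺/Cu is reduced (cathode, E° = +0.343 V) and Cr³⁺/Cr is oxidized (anode).
The standard potential is +0.343 − (−0.735) = +1.078 V and the balanced reaction transfers n = 6 electrons.
For the overall reaction 3 Cu^2+(aq) + 2 Cr(s) → 3 Cu(s) + 2 Cr^3+(aq), Q = [Cr^3+(aq)]^2 / [Cu^2+(aq)]^3 = 2.99×10^4, giving log Q = 4.476.
Applying E = E° − (RT ln10/nF)·log Q gives +1.078 − (0.0591/6)(4.476) = +1.03 V.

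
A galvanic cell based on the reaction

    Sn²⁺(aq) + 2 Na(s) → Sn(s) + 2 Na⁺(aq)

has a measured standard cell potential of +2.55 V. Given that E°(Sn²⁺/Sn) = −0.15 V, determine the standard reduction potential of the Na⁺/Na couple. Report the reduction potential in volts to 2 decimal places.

In the reaction as written the Sn²⁺/Sn couple is reduced (cathode) and Na⁺/Na is oxidized (anode), so E°cell = E°(Sn²⁺/Sn) − E°(Na⁺/Na).
E°(Na⁺/Na) = E°(cathode) − E°cell = −0.15 − (+2.55) = −2.70 V.

−2.70 V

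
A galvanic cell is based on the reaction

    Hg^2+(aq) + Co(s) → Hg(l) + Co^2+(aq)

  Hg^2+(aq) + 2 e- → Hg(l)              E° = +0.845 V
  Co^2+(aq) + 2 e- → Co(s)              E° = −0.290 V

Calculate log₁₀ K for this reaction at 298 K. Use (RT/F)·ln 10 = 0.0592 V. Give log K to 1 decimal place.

log K = 38.3

The Hg²⁺/Hg couple is reduced (cathode); E°cell = +0.845 − (−0.290) = +1.135 V with n = 2.
At equilibrium E = 0, so log K = nE°cell / 0.0592 = (2)(+1.135) / 0.0592 = 38.3.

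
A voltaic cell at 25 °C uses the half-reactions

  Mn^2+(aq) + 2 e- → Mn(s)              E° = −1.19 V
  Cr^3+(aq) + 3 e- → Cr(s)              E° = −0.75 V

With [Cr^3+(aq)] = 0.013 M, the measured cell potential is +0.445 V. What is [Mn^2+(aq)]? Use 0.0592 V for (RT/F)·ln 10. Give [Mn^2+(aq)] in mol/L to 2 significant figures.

With Cr³⁺/Cr at the cathode and Mn²⁺/Mn at the anode, E°cell = −0.75 − (−1.19) = +0.44 V (n = 6).
Rearranging E = E° − (0.0592/n)·log Q gives log Q = 6(+0.44 − (+0.445))/0.0592 = −0.507.
The balanced reaction is 2 Cr^3+(aq) + 3 Mn(s) → 2 Cr(s) + 3 Mn^2+(aq), so Q = [Mn^2+(aq)]^3 / [Cr^3+(aq)]^2.
Substituting the known concentrations and solving, log [Mn^2+(aq)] = −1.426 and [Mn^2+(aq)] = 0.037 M.

0.037 M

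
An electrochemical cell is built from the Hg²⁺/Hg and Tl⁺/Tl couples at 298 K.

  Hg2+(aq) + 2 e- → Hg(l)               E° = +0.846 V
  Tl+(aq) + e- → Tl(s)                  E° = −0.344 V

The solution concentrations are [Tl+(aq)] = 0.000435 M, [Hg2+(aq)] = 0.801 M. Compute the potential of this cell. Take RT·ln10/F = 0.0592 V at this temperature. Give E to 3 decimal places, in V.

Since E°(Hg²⁺/Hg) > E°(Tl⁺/Tl), Hg²⁺/Hg serves as the cathode.
E°cell = +0.846 − (−0.344) = +1.190 V, with n = 2 electrons transferred.
For the overall reaction Hg2+(aq) + 2 Tl(s) → Hg(l) + 2 Tl+(aq), Q = [Tl+(aq)]^2 / [Hg2+(aq)] = 2.36×10^−7, giving log Q = −6.627.
By the Nernst equation, E = +1.190 − (0.0592/2)·(−6.627) = +1.386 V.

+1.386 V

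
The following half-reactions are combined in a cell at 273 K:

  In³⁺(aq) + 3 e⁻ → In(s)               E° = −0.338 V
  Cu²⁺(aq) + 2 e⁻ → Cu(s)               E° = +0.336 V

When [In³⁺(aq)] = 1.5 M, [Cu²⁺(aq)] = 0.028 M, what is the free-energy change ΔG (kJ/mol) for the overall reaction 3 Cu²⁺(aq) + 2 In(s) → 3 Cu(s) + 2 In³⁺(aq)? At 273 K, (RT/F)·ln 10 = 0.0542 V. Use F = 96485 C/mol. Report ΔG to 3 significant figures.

The standard cell potential is +0.336 − (−0.338) = +0.674 V, with n = 6 electrons in the balanced equation.
Here Q = [In³⁺(aq)]^2 / [Cu²⁺(aq)]^3 = 1.02×10^5 (log Q = 5.011), giving E = +0.674 − (0.0542/6)·(5.011) = +0.6287 V.
Finally ΔG = −nFE = −(6)(96485 C/mol)(+0.6287 V) = −364 kJ/mol.

−364 kJ/mol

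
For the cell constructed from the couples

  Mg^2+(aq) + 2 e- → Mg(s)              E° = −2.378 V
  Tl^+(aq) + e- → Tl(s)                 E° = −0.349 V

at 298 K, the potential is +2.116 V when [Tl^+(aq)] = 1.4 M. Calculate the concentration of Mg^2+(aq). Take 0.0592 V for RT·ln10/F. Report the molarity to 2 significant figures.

0.0023 M

Tl⁺/Tl is the cathode (higher E°); E°cell = −0.349 − (−2.378) = +2.029 V with n = 2.
Since E = E° − (0.0592/n)·log Q, log Q = n(E° − E)/0.0592 = −2.939.
The balanced reaction is 2 Tl^+(aq) + Mg(s) → 2 Tl(s) + Mg^2+(aq), so Q = [Mg^2+(aq)] / [Tl^+(aq)]^2.
Isolating [Mg^2+(aq)] in Q = 10^{−2.939} yields log [Mg^2+(aq)] = −2.647, i.e. 0.0023 M.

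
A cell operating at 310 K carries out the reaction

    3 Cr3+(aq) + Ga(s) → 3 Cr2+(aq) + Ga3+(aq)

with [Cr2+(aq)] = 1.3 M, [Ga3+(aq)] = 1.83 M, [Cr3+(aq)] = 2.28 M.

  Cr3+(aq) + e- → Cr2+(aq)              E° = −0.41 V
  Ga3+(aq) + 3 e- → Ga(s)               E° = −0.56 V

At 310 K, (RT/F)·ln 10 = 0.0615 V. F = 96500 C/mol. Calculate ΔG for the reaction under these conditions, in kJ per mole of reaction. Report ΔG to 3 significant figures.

−46.2 kJ/mol

The standard cell potential is −0.41 − (−0.56) = +0.15 V, with n = 3 electrons in the balanced equation.
Here Q = ([Cr2+(aq)]^3·[Ga3+(aq)]) / [Cr3+(aq)]^3 = 0.339 (log Q = −0.470), giving E = +0.15 − (0.0615/3)·(−0.470) = +0.1596 V.
Then ΔG = −nFE = −3 × 96500 × +0.1596 J/mol = −46.2 kJ/mol.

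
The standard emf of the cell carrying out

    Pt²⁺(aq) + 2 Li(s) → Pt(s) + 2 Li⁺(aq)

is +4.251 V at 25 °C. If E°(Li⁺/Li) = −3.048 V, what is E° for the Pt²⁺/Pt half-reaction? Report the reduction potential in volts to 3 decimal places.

+1.203 V

In the reaction as written the Pt²⁺/Pt couple is reduced (cathode) and Li⁺/Li is oxidized (anode), so E°cell = E°(Pt²⁺/Pt) − E°(Li⁺/Li).
E°(Pt²⁺/Pt) = E°cell + E°(anode) = +4.251 + (−3.048) = +1.203 V.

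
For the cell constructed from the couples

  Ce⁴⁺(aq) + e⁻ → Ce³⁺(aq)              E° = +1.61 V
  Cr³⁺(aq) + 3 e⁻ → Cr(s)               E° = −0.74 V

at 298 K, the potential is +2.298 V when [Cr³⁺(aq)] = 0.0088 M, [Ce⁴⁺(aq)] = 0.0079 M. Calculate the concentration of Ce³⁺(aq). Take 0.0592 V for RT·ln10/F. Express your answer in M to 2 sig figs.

0.29 M

Ce⁴⁺/Ce³⁺ is the cathode (higher E°); E°cell = +1.61 − (−0.74) = +2.35 V with n = 3.
From the Nernst equation, log Q = n(E° − E)/0.0592 = 3·(+2.35 − (+2.298))/0.0592 = 2.635.
For 3 Ce⁴⁺(aq) + Cr(s) → 3 Ce³⁺(aq) + Cr³⁺(aq), the reaction quotient is Q = ([Ce³⁺(aq)]^3·[Cr³⁺(aq)]) / [Ce⁴⁺(aq)]^3.
Isolating [Ce³⁺(aq)] in Q = 10^{2.635} yields log [Ce³⁺(aq)] = −0.539, i.e. 0.29 M.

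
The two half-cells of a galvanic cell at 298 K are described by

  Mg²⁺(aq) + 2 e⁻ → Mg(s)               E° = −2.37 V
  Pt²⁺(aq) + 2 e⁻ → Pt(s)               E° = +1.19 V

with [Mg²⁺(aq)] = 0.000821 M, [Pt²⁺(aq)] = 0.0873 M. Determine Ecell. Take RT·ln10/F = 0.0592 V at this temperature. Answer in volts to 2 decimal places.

Since E°(Pt²⁺/Pt) > E°(Mg²⁺/Mg), Pt²⁺/Pt serves as the cathode.
E°cell = E°cat − E°an = +1.19 − (−2.37) = +3.56 V; n = 2.
For the overall reaction Pt²⁺(aq) + Mg(s) → Pt(s) + Mg²⁺(aq), Q = [Mg²⁺(aq)] / [Pt²⁺(aq)] = 0.0094, giving log Q = −2.027.
E = E° − (0.0592/n)·log Q = +3.56 − (0.0592/2)(−2.027) = +3.62 V.

+3.62 V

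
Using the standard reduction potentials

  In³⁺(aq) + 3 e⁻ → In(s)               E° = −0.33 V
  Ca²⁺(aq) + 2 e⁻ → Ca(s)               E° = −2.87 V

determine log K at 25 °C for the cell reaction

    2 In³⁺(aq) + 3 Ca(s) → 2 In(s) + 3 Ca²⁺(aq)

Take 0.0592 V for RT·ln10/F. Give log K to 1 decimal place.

The In³⁺/In couple is reduced (cathode); E°cell = −0.33 − (−2.87) = +2.54 V with n = 6.
At equilibrium E = 0, so log K = nE°cell / 0.0592 = (6)(+2.54) / 0.0592 = 257.4.

log K = 257.4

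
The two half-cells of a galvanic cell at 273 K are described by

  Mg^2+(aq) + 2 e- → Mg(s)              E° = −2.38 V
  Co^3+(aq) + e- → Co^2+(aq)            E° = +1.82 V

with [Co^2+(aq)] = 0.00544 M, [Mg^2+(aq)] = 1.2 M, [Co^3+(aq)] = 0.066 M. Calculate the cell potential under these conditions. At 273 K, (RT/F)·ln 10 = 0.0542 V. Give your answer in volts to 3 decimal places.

The Co³⁺/Co²⁺ couple has the more positive E°, so it is the cathode; Mg²⁺/Mg is the anode.
E°cell = +1.82 − (−2.38) = +4.20 V, with n = 2 electrons transferred.
Balancing gives 2 Co^3+(aq) + Mg(s) → 2 Co^2+(aq) + Mg^2+(aq); hence Q = ([Co^2+(aq)]^2·[Mg^2+(aq)]) / [Co^3+(aq)]^2 = 0.00815 (log Q = −2.089).
Applying E = E° − (RT ln10/nF)·log Q gives +4.20 − (0.0542/2)(−2.089) = +4.257 V.

+4.257 V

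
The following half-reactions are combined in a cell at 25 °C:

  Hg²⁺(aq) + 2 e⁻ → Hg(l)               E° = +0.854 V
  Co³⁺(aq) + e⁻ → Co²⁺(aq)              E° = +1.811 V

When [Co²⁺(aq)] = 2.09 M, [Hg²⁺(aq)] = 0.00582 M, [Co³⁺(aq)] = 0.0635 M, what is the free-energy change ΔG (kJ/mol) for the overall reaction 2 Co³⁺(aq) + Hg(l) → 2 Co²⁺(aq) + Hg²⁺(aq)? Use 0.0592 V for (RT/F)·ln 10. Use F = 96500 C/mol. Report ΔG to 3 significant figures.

−180 kJ/mol

E°cell = +1.811 − (+0.854) = +0.957 V; the balanced reaction transfers n = 2 electrons.
Q = ([Co²⁺(aq)]^2·[Hg²⁺(aq)]) / [Co³⁺(aq)]^2 = 6.3, so log Q = 0.800 and E = +0.957 − (0.0592/2)(0.800) = +0.9333 V.
ΔG = −nFE = −(2)(96500)(+0.9333) J/mol = −180 kJ/mol.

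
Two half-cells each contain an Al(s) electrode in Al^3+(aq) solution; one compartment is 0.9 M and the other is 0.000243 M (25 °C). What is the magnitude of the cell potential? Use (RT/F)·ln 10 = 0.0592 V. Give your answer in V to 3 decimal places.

For a concentration cell E°cell = 0, since both electrodes use the same couple.
The compartment with the higher Al^3+(aq) concentration (0.9 M) acts as the cathode; ions are reduced there and produced at the dilute (0.000243 M) anode.
With n = 3, Ecell = −(0.0592/3)·log([dilute]/[conc]) = −(0.0592/3)·log(0.000243/0.9) = +0.070 V.

0.070 V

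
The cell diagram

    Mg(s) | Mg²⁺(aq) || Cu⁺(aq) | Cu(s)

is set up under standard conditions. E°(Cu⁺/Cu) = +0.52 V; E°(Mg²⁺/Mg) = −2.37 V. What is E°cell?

By convention the left-hand electrode in cell notation is the anode (oxidation) and the right-hand electrode is the cathode (reduction).
E°cell = E°(right) − E°(left) = +0.52 − (−2.37) = +2.89 V.

+2.89 V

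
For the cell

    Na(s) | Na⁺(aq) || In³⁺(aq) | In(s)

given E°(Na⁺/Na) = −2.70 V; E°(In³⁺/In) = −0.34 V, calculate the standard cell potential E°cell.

By convention the left-hand electrode in cell notation is the anode (oxidation) and the right-hand electrode is the cathode (reduction).
E°cell = E°(right) − E°(left) = −0.34 − (−2.70) = +2.36 V.

+2.36 V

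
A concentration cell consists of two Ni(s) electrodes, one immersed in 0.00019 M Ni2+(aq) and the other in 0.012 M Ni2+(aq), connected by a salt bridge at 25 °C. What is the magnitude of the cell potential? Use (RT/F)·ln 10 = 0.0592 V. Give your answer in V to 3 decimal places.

0.053 V

For a concentration cell E°cell = 0, since both electrodes use the same couple.
The compartment with the higher Ni2+(aq) concentration (0.012 M) acts as the cathode; ions are reduced there and produced at the dilute (0.00019 M) anode.
With n = 2, Ecell = −(0.0592/2)·log([dilute]/[conc]) = −(0.0592/2)·log(0.00019/0.012) = +0.053 V.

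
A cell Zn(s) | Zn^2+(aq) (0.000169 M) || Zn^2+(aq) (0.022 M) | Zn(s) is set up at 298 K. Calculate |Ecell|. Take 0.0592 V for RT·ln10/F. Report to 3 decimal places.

0.063 V

For a concentration cell E°cell = 0, since both electrodes use the same couple.
The compartment with the higher Zn^2+(aq) concentration (0.022 M) acts as the cathode; ions are reduced there and produced at the dilute (0.000169 M) anode.
With n = 2, Ecell = −(0.0592/2)·log([dilute]/[conc]) = −(0.0592/2)·log(0.000169/0.022) = +0.063 V.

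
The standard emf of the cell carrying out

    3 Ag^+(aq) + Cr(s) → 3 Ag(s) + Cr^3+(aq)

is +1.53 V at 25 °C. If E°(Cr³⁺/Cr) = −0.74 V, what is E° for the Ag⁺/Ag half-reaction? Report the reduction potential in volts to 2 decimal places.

In the reaction as written the Ag⁺/Ag couple is reduced (cathode) and Cr³⁺/Cr is oxidized (anode), so E°cell = E°(Ag⁺/Ag) − E°(Cr³⁺/Cr).
E°(Ag⁺/Ag) = E°cell + E°(anode) = +1.53 + (−0.74) = +0.79 V.

+0.79 V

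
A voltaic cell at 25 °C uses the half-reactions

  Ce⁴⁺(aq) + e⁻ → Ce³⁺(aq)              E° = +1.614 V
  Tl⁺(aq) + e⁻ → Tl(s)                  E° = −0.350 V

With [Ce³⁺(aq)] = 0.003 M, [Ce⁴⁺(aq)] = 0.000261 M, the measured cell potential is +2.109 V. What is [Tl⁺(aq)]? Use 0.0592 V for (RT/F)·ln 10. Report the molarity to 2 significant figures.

Ce⁴⁺/Ce³⁺ is the cathode (higher E°); E°cell = +1.614 − (−0.350) = +1.964 V with n = 1.
Rearranging E = E° − (0.0592/n)·log Q gives log Q = 1(+1.964 − (+2.109))/0.0592 = −2.449.
The balanced reaction is Ce⁴⁺(aq) + Tl(s) → Ce³⁺(aq) + Tl⁺(aq), so Q = ([Ce³⁺(aq)]·[Tl⁺(aq)]) / [Ce⁴⁺(aq)].
Substituting the known concentrations and solving, log [Tl⁺(aq)] = −3.509 and [Tl⁺(aq)] = 0.00031 M.

0.00031 M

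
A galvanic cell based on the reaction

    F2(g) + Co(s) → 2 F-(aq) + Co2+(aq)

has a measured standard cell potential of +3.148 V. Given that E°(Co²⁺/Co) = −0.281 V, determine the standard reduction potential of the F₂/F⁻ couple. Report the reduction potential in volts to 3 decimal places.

+2.867 V

In the reaction as written the F₂/F⁻ couple is reduced (cathode) and Co²⁺/Co is oxidized (anode), so E°cell = E°(F₂/F⁻) − E°(Co²⁺/Co).
E°(F₂/F⁻) = E°cell + E°(anode) = +3.148 + (−0.281) = +2.867 V.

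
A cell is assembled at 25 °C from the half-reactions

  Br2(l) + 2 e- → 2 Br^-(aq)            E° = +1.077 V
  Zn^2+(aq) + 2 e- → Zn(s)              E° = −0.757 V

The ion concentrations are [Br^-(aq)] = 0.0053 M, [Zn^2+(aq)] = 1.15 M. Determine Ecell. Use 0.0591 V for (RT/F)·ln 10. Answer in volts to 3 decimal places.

Br₂/Br⁻ is reduced (cathode, E° = +1.077 V) and Zn²⁺/Zn is oxidized (anode).
The standard potential is +1.077 − (−0.757) = +1.834 V and the balanced reaction transfers n = 2 electrons.
Balancing gives Br2(l) + Zn(s) → 2 Br^-(aq) + Zn^2+(aq); hence Q = [Br^-(aq)]^2·[Zn^2+(aq)] = 3.23×10^−5 (log Q = −4.491).
Applying E = E° − (RT ln10/nF)·log Q gives +1.834 − (0.0591/2)(−4.491) = +1.967 V.

+1.967 V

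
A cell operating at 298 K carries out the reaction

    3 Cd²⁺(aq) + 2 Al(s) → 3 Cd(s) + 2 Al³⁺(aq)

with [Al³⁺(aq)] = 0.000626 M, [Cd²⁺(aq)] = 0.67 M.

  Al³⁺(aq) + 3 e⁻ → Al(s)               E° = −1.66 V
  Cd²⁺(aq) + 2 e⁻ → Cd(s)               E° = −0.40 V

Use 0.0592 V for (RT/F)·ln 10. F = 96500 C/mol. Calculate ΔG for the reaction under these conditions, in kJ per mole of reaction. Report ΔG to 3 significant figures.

−763 kJ/mol

The standard cell potential is −0.40 − (−1.66) = +1.26 V, with n = 6 electrons in the balanced equation.
Here Q = [Al³⁺(aq)]^2 / [Cd²⁺(aq)]^3 = 1.3×10^−6 (log Q = −5.885), giving E = +1.26 − (0.0592/6)·(−5.885) = +1.3181 V.
Then ΔG = −nFE = −6 × 96500 × +1.3181 J/mol = −763 kJ/mol.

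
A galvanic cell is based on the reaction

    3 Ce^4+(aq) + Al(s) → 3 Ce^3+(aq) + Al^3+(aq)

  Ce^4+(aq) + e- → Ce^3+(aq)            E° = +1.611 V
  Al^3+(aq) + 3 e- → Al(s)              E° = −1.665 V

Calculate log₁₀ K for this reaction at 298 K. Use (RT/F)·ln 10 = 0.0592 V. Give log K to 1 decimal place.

log K = 166.0

The Ce⁴⁺/Ce³⁺ couple is reduced (cathode); E°cell = +1.611 − (−1.665) = +3.276 V with n = 3.
At equilibrium E = 0, so log K = nE°cell / 0.0592 = (3)(+3.276) / 0.0592 = 166.0.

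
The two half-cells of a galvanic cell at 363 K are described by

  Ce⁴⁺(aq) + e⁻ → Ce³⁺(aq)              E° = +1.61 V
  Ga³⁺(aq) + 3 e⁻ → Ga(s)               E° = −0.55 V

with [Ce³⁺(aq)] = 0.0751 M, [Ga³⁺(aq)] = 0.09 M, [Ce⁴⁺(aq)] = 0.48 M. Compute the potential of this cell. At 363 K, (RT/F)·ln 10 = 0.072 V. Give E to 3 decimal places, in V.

Since E°(Ce⁴⁺/Ce³⁺) > E°(Ga³⁺/Ga), Ce⁴⁺/Ce³⁺ serves as the cathode.
E°cell = +1.61 − (−0.55) = +2.16 V, with n = 3 electrons transferred.
For the overall reaction 3 Ce⁴⁺(aq) + Ga(s) → 3 Ce³⁺(aq) + Ga³⁺(aq), Q = ([Ce³⁺(aq)]^3·[Ga³⁺(aq)]) / [Ce⁴⁺(aq)]^3 = 0.000345, giving log Q = −3.463.
Applying E = E° − (RT ln10/nF)·log Q gives +2.16 − (0.072/3)(−3.463) = +2.243 V.

+2.243 V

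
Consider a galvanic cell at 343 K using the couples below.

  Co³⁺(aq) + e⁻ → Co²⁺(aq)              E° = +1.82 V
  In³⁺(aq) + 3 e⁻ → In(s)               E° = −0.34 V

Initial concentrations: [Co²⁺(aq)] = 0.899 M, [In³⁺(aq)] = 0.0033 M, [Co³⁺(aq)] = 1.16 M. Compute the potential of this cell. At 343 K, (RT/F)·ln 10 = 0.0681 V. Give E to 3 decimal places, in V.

Co³⁺/Co²⁺ is reduced (cathode, E° = +1.82 V) and In³⁺/In is oxidized (anode).
E°cell = E°cat − E°an = +1.82 − (−0.34) = +2.16 V; n = 3.
The balanced reaction is 3 Co³⁺(aq) + In(s) → 3 Co²⁺(aq) + In³⁺(aq), so Q = ([Co²⁺(aq)]^3·[In³⁺(aq)]) / [Co³⁺(aq)]^3 = 0.00154 and log Q = −2.814.
By the Nernst equation, E = +2.16 − (0.0681/3)·(−2.814) = +2.224 V.

+2.224 V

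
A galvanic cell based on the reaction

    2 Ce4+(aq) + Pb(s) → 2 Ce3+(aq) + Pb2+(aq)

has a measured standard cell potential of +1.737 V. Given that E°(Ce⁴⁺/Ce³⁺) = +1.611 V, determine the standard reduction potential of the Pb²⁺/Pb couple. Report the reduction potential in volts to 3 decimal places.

In the reaction as written the Ce⁴⁺/Ce³⁺ couple is reduced (cathode) and Pb²⁺/Pb is oxidized (anode), so E°cell = E°(Ce⁴⁺/Ce³⁺) − E°(Pb²⁺/Pb).
E°(Pb²⁺/Pb) = E°(cathode) − E°cell = +1.611 − (+1.737) = −0.126 V.

−0.126 V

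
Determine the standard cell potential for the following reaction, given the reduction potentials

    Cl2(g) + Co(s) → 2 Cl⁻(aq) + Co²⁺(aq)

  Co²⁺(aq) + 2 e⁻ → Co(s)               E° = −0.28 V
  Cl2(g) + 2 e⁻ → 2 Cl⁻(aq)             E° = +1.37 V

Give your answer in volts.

+1.65 V

Cl2(g) gains electrons, so the Cl₂/Cl⁻ couple is the cathode; the Co²⁺/Co couple is the anode.
E°cell = E°(cathode) − E°(anode) = +1.37 − (−0.28) = +1.65 V.
The positive value indicates the reaction is spontaneous as written.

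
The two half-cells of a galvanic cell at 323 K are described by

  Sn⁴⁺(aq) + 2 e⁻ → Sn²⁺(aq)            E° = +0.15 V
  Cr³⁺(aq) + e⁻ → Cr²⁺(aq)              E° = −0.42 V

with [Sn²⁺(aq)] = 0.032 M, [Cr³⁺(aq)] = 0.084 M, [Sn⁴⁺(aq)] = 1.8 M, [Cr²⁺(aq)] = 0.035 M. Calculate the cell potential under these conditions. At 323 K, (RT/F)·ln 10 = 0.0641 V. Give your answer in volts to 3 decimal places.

Sn⁴⁺/Sn²⁺ is reduced (cathode, E° = +0.15 V) and Cr³⁺/Cr²⁺ is oxidized (anode).
E°cell = +0.15 − (−0.42) = +0.57 V, with n = 2 electrons transferred.
The balanced reaction is Sn⁴⁺(aq) + 2 Cr²⁺(aq) → Sn²⁺(aq) + 2 Cr³⁺(aq), so Q = ([Sn²⁺(aq)]·[Cr³⁺(aq)]^2) / ([Sn⁴⁺(aq)]·[Cr²⁺(aq)]^2) = 0.102 and log Q = −0.990.
By the Nernst equation, E = +0.57 − (0.0641/2)·(−0.990) = +0.602 V.

+0.602 V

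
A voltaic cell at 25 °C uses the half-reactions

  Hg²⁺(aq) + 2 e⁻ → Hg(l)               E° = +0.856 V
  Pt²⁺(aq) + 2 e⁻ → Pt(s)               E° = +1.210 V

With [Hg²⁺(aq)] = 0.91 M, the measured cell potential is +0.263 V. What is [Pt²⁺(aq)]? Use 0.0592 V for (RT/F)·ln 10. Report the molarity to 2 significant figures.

Pt²⁺/Pt is the cathode (higher E°); E°cell = +1.210 − (+0.856) = +0.354 V with n = 2.
From the Nernst equation, log Q = n(E° − E)/0.0592 = 2·(+0.354 − (+0.263))/0.0592 = 3.074.
For Pt²⁺(aq) + Hg(l) → Pt(s) + Hg²⁺(aq), the reaction quotient is Q = [Hg²⁺(aq)] / [Pt²⁺(aq)].
Substituting the known concentrations and solving, log [Pt²⁺(aq)] = −3.115 and [Pt²⁺(aq)] = 0.00077 M.

0.00077 M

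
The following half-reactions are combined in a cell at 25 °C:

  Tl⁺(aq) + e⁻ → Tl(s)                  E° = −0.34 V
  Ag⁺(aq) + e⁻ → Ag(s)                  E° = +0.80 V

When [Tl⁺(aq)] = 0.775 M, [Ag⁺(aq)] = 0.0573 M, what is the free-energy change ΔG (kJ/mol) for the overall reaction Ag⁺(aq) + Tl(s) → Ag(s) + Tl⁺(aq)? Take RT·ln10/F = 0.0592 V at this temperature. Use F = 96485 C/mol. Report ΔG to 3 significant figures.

−104 kJ/mol

The standard cell potential is +0.80 − (−0.34) = +1.14 V, with n = 1 electron in the balanced equation.
Here Q = [Tl⁺(aq)] / [Ag⁺(aq)] = 13.5 (log Q = 1.131), giving E = +1.14 − (0.0592/1)·(1.131) = +1.0730 V.
Finally ΔG = −nFE = −(1)(96485 C/mol)(+1.0730 V) = −104 kJ/mol.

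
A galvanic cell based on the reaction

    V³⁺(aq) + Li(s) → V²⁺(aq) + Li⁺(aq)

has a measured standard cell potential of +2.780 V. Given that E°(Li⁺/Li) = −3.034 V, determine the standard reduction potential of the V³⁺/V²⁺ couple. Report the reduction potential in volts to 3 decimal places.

−0.254 V

In the reaction as written the V³⁺/V²⁺ couple is reduced (cathode) and Li⁺/Li is oxidized (anode), so E°cell = E°(V³⁺/V²⁺) − E°(Li⁺/Li).
E°(V³⁺/V²⁺) = E°cell + E°(anode) = +2.780 + (−3.034) = −0.254 V.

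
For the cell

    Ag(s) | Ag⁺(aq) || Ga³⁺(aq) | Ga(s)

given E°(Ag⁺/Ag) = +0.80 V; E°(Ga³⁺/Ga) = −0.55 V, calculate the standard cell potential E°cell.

−1.35 V

By convention the left-hand electrode in cell notation is the anode (oxidation) and the right-hand electrode is the cathode (reduction).
E°cell = E°(right) − E°(left) = −0.55 − (+0.80) = −1.35 V.
The negative sign shows that, as written, the cell would require an external voltage to drive the reaction.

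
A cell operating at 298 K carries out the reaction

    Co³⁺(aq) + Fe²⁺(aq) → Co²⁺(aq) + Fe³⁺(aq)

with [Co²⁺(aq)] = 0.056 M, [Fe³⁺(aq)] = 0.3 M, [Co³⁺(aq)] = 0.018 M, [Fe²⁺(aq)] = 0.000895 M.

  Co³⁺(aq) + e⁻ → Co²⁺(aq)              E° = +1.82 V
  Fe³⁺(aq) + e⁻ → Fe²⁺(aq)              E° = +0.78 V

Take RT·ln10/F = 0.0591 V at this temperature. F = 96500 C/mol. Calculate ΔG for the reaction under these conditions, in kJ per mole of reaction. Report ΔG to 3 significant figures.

E°cell = +1.82 − (+0.78) = +1.04 V; the balanced reaction transfers n = 1 electron.
Q = ([Co²⁺(aq)]·[Fe³⁺(aq)]) / ([Co³⁺(aq)]·[Fe²⁺(aq)]) = 1.04×10^3, so log Q = 3.018 and E = +1.04 − (0.0591/1)(3.018) = +0.8616 V.
ΔG = −nFE = −(1)(96500)(+0.8616) J/mol = −83.1 kJ/mol.

−83.1 kJ/mol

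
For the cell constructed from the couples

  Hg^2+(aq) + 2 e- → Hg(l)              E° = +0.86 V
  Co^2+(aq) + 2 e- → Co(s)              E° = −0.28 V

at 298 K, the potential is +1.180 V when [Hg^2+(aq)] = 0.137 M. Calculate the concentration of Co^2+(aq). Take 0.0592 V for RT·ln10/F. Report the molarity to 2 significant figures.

With Hg²⁺/Hg at the cathode and Co²⁺/Co at the anode, E°cell = +0.86 − (−0.28) = +1.14 V (n = 2).
From the Nernst equation, log Q = n(E° − E)/0.0592 = 2·(+1.14 − (+1.180))/0.0592 = −1.351.
Balancing electrons gives Hg^2+(aq) + Co(s) → Hg(l) + Co^2+(aq); thus Q = [Co^2+(aq)] / [Hg^2+(aq)].
Isolating [Co^2+(aq)] in Q = 10^{−1.351} yields log [Co^2+(aq)] = −2.214, i.e. 0.0061 M.

0.0061 M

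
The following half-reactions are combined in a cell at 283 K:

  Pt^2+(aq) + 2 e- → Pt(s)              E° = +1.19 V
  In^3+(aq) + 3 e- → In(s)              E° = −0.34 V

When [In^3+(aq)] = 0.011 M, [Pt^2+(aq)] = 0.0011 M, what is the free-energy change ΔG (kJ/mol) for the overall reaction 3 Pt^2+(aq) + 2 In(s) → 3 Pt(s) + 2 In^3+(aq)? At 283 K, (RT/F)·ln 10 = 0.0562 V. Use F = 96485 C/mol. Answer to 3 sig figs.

E°cell = +1.19 − (−0.34) = +1.53 V; the balanced reaction transfers n = 6 electrons.
The reaction quotient is [In^3+(aq)]^2 / [Pt^2+(aq)]^3 = 9.09×10^4; by Nernst, E = +1.53 − (0.0562/6)(4.959) = +1.4836 V.
ΔG = −nFE = −(6)(96485)(+1.4836) J/mol = −859 kJ/mol.

−859 kJ/mol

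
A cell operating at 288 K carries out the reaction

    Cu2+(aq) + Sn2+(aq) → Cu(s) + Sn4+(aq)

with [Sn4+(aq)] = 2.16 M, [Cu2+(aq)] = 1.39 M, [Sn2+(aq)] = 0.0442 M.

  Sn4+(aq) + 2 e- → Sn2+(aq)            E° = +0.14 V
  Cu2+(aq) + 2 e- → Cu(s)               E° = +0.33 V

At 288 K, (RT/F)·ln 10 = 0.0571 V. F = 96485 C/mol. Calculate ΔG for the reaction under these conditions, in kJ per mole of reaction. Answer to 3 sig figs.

−28.2 kJ/mol

E°cell = +0.33 − (+0.14) = +0.19 V; the balanced reaction transfers n = 2 electrons.
The reaction quotient is [Sn4+(aq)] / ([Cu2+(aq)]·[Sn2+(aq)]) = 35.2; by Nernst, E = +0.19 − (0.0571/2)(1.546) = +0.1459 V.
Finally ΔG = −nFE = −(2)(96485 C/mol)(+0.1459 V) = −28.2 kJ/mol.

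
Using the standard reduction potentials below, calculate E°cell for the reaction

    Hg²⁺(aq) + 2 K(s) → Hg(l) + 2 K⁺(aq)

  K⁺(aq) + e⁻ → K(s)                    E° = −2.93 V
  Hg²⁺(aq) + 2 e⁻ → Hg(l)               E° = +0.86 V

Hg²⁺(aq) gains electrons, so the Hg²⁺/Hg couple is the cathode; the K⁺/K couple is the anode.
E°cell = E°(cathode) − E°(anode) = +0.86 − (−2.93) = +3.79 V.

+3.79 V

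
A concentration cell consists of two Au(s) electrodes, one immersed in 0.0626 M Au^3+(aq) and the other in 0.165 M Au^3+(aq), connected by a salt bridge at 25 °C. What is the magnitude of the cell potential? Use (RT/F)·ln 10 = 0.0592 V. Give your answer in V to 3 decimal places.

0.008 V

For a concentration cell E°cell = 0, since both electrodes use the same couple.
The compartment with the higher Au^3+(aq) concentration (0.165 M) acts as the cathode; ions are reduced there and produced at the dilute (0.0626 M) anode.
With n = 3, Ecell = −(0.0592/3)·log([dilute]/[conc]) = −(0.0592/3)·log(0.0626/0.165) = +0.008 V.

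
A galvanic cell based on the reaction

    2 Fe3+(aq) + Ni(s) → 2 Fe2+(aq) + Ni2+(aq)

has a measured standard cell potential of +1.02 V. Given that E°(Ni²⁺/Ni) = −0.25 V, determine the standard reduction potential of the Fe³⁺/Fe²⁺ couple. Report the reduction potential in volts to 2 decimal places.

+0.77 V

In the reaction as written the Fe³⁺/Fe²⁺ couple is reduced (cathode) and Ni²⁺/Ni is oxidized (anode), so E°cell = E°(Fe³⁺/Fe²⁺) − E°(Ni²⁺/Ni).
E°(Fe³⁺/Fe²⁺) = E°cell + E°(anode) = +1.02 + (−0.25) = +0.77 V.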